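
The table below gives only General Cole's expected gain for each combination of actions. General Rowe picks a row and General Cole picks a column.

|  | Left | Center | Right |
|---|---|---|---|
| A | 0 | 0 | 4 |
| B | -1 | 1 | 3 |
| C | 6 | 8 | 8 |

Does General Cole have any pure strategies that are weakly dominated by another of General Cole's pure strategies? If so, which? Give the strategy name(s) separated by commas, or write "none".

Left is weakly dominated by Center (A: 0=0, B: 1>-1, C: 8>6).
Right weakly dominates Center — A: 4>0, B: 3>1, C: 8=8.
Nothing dominates Right: Left at A (4>0); Center at A (4>0).

Left, Center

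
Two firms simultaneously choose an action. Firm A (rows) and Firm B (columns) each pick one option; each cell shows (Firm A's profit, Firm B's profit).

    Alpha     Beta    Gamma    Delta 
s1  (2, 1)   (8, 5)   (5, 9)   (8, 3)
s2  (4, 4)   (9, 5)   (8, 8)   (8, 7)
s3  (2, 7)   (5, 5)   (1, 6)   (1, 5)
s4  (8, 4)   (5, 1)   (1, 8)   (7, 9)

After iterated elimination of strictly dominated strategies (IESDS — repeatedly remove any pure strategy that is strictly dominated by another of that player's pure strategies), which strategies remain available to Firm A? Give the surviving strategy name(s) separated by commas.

For Firm A, s2 strictly dominates s3 on the remaining columns (Alpha: 4>2, Beta: 9>5, Gamma: 8>1, Delta: 8>1); eliminate s3.
For Firm B, Gamma strictly dominates Alpha on the remaining rows (s1: 9>1, s2: 8>4, s4: 8>4); eliminate Alpha.
Firm A's strategy s4 is strictly dominated by s1 (Beta: 8>5, Gamma: 5>1, Delta: 8>7) and is removed.
For Firm B, Gamma strictly dominates Beta on the remaining rows (s1: 9>5, s2: 8>5); eliminate Beta.
Firm B's strategy Delta is strictly dominated by Gamma (s1: 9>3, s2: 8>7) and is removed.
Firm A's strategy s1 is strictly dominated by s2 (Gamma: 8>5) and is removed.
Among the remaining strategies, none is strictly dominated by another pure strategy of the same player, so the elimination stops.
Surviving strategies — Firm A: {s2}; Firm B: {Gamma}.

s2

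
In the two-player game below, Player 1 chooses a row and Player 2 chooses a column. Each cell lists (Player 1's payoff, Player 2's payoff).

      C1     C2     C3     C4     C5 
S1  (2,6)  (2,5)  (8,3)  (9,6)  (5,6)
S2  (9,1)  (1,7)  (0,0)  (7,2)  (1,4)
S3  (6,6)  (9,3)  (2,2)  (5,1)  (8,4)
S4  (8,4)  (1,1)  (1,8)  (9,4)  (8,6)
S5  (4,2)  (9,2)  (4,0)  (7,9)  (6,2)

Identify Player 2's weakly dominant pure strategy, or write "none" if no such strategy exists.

none

C1 fails to dominate C2 at S2 (1<7).
C2 fails to dominate C1 at S1 (5<6).
C3 fails to dominate C1 at S1 (3<6).
C4 fails to dominate C1 at S3 (1<6).
C5 fails to dominate C1 at S3 (4<6).
No single strategy dominates all the others.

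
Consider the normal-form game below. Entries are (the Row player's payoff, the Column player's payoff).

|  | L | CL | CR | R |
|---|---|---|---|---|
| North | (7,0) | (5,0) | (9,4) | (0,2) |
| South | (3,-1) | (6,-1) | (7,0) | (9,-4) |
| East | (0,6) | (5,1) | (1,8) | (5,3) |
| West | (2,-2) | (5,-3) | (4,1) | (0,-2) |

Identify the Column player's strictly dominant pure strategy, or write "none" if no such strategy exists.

CR vs L: North: 4>0, South: 0>-1, East: 8>6, West: 1>-2.
CR vs CL: North: 4>0, South: 0>-1, East: 8>1, West: 1>-3.
CR vs R: North: 4>2, South: 0>-4, East: 8>3, West: 1>-2.
CR strictly beats every other strategy against every opponent action, so it is strictly dominant.

CR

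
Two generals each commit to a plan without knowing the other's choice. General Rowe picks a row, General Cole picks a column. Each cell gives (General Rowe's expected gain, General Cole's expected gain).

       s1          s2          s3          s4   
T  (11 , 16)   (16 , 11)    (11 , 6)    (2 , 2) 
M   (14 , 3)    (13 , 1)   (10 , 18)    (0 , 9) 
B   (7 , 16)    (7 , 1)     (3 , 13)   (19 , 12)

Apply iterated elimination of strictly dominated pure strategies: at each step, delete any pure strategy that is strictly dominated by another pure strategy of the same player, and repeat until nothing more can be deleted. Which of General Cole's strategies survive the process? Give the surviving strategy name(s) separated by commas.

For General Cole, s1 strictly dominates s2 on the remaining rows (T: 16>11, M: 3>1, B: 16>1); eliminate s2.
Column s4 is eliminated: s3 beats it against every remaining row (T: 6>2, M: 18>9, B: 13>12).
For General Rowe, T strictly dominates B on the remaining columns (s1: 11>7, s3: 11>3); eliminate B.
Among the remaining strategies, none is strictly dominated by another pure strategy of the same player, so the elimination stops.
Surviving strategies — General Rowe: {T, M}; General Cole: {s1, s3}.

s1, s3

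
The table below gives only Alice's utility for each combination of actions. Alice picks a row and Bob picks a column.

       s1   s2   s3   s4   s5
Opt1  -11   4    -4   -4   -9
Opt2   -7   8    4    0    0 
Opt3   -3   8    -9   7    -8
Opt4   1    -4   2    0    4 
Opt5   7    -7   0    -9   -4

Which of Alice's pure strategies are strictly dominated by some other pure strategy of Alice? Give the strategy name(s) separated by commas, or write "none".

Opt2 strictly dominates Opt1 — s1: -7>-11, s2: 8>4, s3: 4>-4, s4: 0>-4, s5: 0>-9.
Nothing dominates Opt2: Opt1 at s1 (-7>-11); Opt3 at s2 (8=8); Opt4 at s2 (8>-4); Opt5 at s2 (8>-7).
Opt3: no other strategy beats it everywhere (Opt1 at s1 (-3>-11); Opt2 at s1 (-3>-7); Opt4 at s2 (8>-4); Opt5 at s2 (8>-7)).
Nothing dominates Opt4: Opt1 at s1 (1>-11); Opt2 at s1 (1>-7); Opt3 at s1 (1>-3); Opt5 at s2 (-4>-7).
Opt5 is not dominated — it holds its own against Opt1 at s1 (7>-11); Opt2 at s1 (7>-7); Opt3 at s1 (7>-3); Opt4 at s1 (7>1).

Opt1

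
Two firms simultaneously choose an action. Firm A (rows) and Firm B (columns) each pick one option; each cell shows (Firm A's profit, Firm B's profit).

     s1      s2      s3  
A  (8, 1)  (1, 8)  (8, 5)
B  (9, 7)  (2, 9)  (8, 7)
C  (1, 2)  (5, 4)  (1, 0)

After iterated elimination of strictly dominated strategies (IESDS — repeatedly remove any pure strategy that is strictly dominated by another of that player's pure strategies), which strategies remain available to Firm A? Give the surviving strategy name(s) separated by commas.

For Firm B, s2 strictly dominates s1 on the remaining rows (A: 8>1, B: 9>7, C: 4>2); eliminate s1.
For Firm B, s2 strictly dominates s3 on the remaining rows (A: 8>5, B: 9>7, C: 4>0); eliminate s3.
For Firm A, B strictly dominates A on the remaining columns (s2: 2>1); eliminate A.
Firm A's strategy B is strictly dominated by C (s2: 5>2) and is removed.
Among the remaining strategies, none is strictly dominated by another pure strategy of the same player, so the elimination stops.
Surviving strategies — Firm A: {C}; Firm B: {s2}.

C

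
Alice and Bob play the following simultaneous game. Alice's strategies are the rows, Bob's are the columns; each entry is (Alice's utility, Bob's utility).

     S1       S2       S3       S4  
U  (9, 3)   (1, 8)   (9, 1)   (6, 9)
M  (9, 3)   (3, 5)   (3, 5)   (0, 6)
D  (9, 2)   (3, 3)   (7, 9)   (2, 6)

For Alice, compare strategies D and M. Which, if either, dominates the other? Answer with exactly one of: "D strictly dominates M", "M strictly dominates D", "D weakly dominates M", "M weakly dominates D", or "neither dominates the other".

Compare D to M across each choice by Bob: S1: 9=9, S2: 3=3, S3: 7>3, S4: 2>0.
D is at least as good everywhere and strictly better somewhere (tied only at S1, S2), so D weakly but not strictly dominates M.

D weakly dominates M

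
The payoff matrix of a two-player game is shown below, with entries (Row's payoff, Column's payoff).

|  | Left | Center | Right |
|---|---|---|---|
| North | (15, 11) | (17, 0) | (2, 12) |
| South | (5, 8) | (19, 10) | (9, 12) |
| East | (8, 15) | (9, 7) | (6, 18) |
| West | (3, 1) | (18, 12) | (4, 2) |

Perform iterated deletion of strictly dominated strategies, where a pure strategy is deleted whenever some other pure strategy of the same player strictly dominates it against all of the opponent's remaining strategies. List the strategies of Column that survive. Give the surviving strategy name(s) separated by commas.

Row's strategy West is strictly dominated by South (Left: 5>3, Center: 19>18, Right: 9>4) and is removed.
Column Left is eliminated: Right beats it against every remaining row (North: 12>11, South: 12>8, East: 18>15).
Row's strategy North is strictly dominated by South (Center: 19>17, Right: 9>2) and is removed.
For Row, South strictly dominates East on the remaining columns (Center: 19>9, Right: 9>6); eliminate East.
Column Center is eliminated: Right beats it against every remaining row (South: 12>10).
Among the remaining strategies, none is strictly dominated by another pure strategy of the same player, so the elimination stops.
Surviving strategies — Row: {South}; Column: {Right}.

Right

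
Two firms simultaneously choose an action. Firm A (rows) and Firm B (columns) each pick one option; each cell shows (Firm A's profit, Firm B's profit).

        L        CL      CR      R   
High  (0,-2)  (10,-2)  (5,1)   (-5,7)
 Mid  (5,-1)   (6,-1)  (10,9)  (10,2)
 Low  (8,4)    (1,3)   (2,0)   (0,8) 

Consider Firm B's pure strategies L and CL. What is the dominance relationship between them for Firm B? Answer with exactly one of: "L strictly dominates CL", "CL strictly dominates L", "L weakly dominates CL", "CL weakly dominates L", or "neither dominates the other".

L weakly dominates CL

Compare L to CL across each opponent action: High: -2=-2, Mid: -1=-1, Low: 4>3.
L is at least as good everywhere and strictly better somewhere (tied only at High, Mid), so L weakly but not strictly dominates CL.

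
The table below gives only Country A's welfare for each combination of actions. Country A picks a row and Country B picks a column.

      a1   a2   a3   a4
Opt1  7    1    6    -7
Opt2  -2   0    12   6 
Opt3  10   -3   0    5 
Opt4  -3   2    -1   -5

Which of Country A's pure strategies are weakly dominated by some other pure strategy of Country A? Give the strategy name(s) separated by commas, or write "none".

none

Nothing dominates Opt1: Opt2 at a1 (7>-2); Opt3 at a2 (1>-3); Opt4 at a1 (7>-3).
Opt2 is not dominated — it holds its own against Opt1 at a3 (12>6); Opt3 at a2 (0>-3); Opt4 at a1 (-2>-3).
Opt3: no other strategy beats it everywhere (Opt1 at a1 (10>7); Opt2 at a1 (10>-2); Opt4 at a1 (10>-3)).
Nothing dominates Opt4: Opt1 at a2 (2>1); Opt2 at a2 (2>0); Opt3 at a2 (2>-3).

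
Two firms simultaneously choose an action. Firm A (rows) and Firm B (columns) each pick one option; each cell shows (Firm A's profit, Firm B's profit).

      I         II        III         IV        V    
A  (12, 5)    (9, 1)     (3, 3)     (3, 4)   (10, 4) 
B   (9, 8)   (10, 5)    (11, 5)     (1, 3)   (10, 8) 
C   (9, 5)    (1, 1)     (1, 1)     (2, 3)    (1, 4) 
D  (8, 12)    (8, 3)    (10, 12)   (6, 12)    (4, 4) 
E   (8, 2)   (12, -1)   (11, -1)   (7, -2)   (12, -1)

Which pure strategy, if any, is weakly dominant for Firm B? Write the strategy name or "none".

I vs II: A: 5>1, B: 8>5, C: 5>1, D: 12>3, E: 2>-1.
I vs III: A: 5>3, B: 8>5, C: 5>1, D: 12=12, E: 2>-1.
I vs IV: A: 5>4, B: 8>3, C: 5>3, D: 12=12, E: 2>-2.
I vs V: A: 5>4, B: 8=8, C: 5>4, D: 12>4, E: 2>-1.
I is at least as good as every other strategy against every opponent action, so it is weakly dominant.

I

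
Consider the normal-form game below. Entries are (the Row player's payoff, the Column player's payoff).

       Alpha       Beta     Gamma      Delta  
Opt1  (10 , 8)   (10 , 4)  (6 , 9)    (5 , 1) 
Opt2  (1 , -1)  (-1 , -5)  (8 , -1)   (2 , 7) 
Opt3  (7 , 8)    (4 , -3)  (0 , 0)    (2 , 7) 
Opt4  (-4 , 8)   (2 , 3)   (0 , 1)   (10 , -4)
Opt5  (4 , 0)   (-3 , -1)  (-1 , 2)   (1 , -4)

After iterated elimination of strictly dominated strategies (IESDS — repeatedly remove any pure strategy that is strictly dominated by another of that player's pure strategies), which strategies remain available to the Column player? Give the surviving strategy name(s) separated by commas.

The Row player's strategy Opt3 is strictly dominated by Opt1 (Alpha: 10>7, Beta: 10>4, Gamma: 6>0, Delta: 5>2) and is removed.
Row Opt5 is eliminated: Opt1 beats it against every remaining column (Alpha: 10>4, Beta: 10>-3, Gamma: 6>-1, Delta: 5>1).
For the Column player, Alpha strictly dominates Beta on the remaining rows (Opt1: 8>4, Opt2: -1>-5, Opt4: 8>3); eliminate Beta.
Among the remaining strategies, none is strictly dominated by another pure strategy of the same player, so the elimination stops.
Surviving strategies — the Row player: {Opt1, Opt2, Opt4}; the Column player: {Alpha, Gamma, Delta}.

Alpha, Gamma, Delta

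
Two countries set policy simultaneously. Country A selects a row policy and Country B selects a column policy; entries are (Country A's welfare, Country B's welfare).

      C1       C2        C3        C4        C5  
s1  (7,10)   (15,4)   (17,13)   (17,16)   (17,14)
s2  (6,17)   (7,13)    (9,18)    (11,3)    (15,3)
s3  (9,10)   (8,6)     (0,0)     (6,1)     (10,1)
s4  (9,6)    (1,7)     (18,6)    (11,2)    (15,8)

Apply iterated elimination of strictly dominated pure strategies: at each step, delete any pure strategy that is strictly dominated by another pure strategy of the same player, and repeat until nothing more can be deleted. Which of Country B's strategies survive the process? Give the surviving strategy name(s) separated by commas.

C1, C2, C4, C5

Country A's strategy s2 is strictly dominated by s1 (C1: 7>6, C2: 15>7, C3: 17>9, C4: 17>11, C5: 17>15) and is removed.
Column C3 is eliminated: C5 beats it against every remaining row (s1: 14>13, s3: 1>0, s4: 8>6).
Among the remaining strategies, none is strictly dominated by another pure strategy of the same player, so the elimination stops.
Surviving strategies — Country A: {s1, s3, s4}; Country B: {C1, C2, C4, C5}.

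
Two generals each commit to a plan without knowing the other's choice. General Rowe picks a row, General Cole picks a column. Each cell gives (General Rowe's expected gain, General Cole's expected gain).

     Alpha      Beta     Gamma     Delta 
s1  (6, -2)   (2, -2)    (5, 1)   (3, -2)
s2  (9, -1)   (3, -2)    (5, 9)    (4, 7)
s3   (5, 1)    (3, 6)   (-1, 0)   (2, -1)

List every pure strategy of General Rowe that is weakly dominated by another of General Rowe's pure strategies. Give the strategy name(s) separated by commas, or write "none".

s1, s3

s1 is weakly dominated by s2 (Alpha: 9>6, Beta: 3>2, Gamma: 5=5, Delta: 4>3).
Nothing dominates s2: s1 at Alpha (9>6); s3 at Alpha (9>5).
s3 is weakly dominated by s2 (Alpha: 9>5, Beta: 3=3, Gamma: 5>-1, Delta: 4>2).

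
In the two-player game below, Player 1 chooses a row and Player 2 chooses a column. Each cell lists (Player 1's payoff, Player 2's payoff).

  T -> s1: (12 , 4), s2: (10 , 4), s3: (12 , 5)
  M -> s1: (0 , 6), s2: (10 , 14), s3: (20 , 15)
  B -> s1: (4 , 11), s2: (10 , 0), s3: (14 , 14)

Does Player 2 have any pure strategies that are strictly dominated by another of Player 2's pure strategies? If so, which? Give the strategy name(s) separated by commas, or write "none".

s1, s2

s1 is strictly dominated by s3 (T: 5>4, M: 15>6, B: 14>11).
s2 is strictly dominated by s3 (T: 5>4, M: 15>14, B: 14>0).
s3 is not dominated — it holds its own against s1 at T (5>4); s2 at T (5>4).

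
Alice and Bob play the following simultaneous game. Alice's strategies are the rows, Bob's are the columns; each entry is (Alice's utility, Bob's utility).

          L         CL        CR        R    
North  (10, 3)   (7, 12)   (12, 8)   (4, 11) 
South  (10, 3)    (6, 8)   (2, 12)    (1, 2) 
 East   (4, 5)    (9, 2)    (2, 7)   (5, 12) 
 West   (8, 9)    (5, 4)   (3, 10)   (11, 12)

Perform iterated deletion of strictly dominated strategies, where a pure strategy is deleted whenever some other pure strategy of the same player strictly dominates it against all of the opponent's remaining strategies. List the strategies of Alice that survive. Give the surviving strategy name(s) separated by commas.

Column L is eliminated: CR beats it against every remaining row (North: 8>3, South: 12>3, East: 7>5, West: 10>9).
Row South is eliminated: North beats it against every remaining column (CL: 7>6, CR: 12>2, R: 4>1).
Bob's strategy CR is strictly dominated by R (North: 11>8, East: 12>7, West: 12>10) and is removed.
Row North is eliminated: East beats it against every remaining column (CL: 9>7, R: 5>4).
For Bob, R strictly dominates CL on the remaining rows (East: 12>2, West: 12>4); eliminate CL.
Row East is eliminated: West beats it against every remaining column (R: 11>5).
Among the remaining strategies, none is strictly dominated by another pure strategy of the same player, so the elimination stops.
Surviving strategies — Alice: {West}; Bob: {R}.

West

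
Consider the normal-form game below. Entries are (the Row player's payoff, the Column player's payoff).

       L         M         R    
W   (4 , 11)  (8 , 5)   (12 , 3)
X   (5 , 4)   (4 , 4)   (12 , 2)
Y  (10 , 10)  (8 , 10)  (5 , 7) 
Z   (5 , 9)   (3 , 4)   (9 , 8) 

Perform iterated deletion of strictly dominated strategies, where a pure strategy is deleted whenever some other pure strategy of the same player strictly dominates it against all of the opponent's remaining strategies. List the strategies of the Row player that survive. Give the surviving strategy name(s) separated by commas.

W, Y

For the Column player, L strictly dominates R on the remaining rows (W: 11>3, X: 4>2, Y: 10>7, Z: 9>8); eliminate R.
For the Row player, Y strictly dominates X on the remaining columns (L: 10>5, M: 8>4); eliminate X.
For the Row player, Y strictly dominates Z on the remaining columns (L: 10>5, M: 8>3); eliminate Z.
Among the remaining strategies, none is strictly dominated by another pure strategy of the same player, so the elimination stops.
Surviving strategies — the Row player: {W, Y}; the Column player: {L, M}.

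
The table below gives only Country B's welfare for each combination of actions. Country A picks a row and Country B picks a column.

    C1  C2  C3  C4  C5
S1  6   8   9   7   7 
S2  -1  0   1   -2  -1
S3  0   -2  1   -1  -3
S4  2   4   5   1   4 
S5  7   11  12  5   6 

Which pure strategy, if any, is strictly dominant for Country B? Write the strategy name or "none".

C3

C3 vs C1: S1: 9>6, S2: 1>-1, S3: 1>0, S4: 5>2, S5: 12>7.
C3 vs C2: S1: 9>8, S2: 1>0, S3: 1>-2, S4: 5>4, S5: 12>11.
C3 vs C4: S1: 9>7, S2: 1>-2, S3: 1>-1, S4: 5>1, S5: 12>5.
C3 vs C5: S1: 9>7, S2: 1>-1, S3: 1>-3, S4: 5>4, S5: 12>6.
C3 strictly beats every other strategy against every opponent action, so it is strictly dominant.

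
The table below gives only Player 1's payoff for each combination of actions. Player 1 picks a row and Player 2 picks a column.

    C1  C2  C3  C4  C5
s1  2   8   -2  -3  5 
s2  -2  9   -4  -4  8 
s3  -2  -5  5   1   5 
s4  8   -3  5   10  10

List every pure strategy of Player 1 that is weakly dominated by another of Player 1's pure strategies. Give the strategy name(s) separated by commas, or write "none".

s3

s1 is not dominated — it holds its own against s2 at C1 (2>-2); s3 at C1 (2>-2); s4 at C2 (8>-3).
s2 is not dominated — it holds its own against s1 at C2 (9>8); s3 at C2 (9>-5); s4 at C2 (9>-3).
s3 is weakly dominated by s4 (C1: 8>-2, C2: -3>-5, C3: 5=5, C4: 10>1, C5: 10>5).
s4 is not dominated — it holds its own against s1 at C1 (8>2); s2 at C1 (8>-2); s3 at C1 (8>-2).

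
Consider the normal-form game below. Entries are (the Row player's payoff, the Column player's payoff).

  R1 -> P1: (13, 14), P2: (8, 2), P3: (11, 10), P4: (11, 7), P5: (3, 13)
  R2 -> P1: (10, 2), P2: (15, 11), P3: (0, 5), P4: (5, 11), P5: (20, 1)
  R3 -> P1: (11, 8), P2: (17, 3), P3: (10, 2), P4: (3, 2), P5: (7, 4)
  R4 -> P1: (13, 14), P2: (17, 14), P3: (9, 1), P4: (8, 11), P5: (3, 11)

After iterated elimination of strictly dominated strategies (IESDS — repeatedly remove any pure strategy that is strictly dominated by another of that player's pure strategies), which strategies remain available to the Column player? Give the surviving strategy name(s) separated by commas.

P1, P2

Column P5 is eliminated: P1 beats it against every remaining row (R1: 14>13, R2: 2>1, R3: 8>4, R4: 14>11).
For the Row player, R4 strictly dominates R2 on the remaining columns (P1: 13>10, P2: 17>15, P3: 9>0, P4: 8>5); eliminate R2.
The Column player's strategy P3 is strictly dominated by P1 (R1: 14>10, R3: 8>2, R4: 14>1) and is removed.
The Column player's strategy P4 is strictly dominated by P1 (R1: 14>7, R3: 8>2, R4: 14>11) and is removed.
Among the remaining strategies, none is strictly dominated by another pure strategy of the same player, so the elimination stops.
Surviving strategies — the Row player: {R1, R3, R4}; the Column player: {P1, P2}.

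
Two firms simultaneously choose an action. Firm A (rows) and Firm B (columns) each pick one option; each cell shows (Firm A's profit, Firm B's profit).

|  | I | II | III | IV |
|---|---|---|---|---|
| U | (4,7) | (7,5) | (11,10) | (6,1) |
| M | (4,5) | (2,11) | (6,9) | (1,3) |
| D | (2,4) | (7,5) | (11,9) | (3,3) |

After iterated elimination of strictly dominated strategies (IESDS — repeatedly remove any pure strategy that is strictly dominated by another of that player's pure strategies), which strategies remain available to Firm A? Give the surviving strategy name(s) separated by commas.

Column I is eliminated: III beats it against every remaining row (U: 10>7, M: 9>5, D: 9>4).
For Firm A, U strictly dominates M on the remaining columns (II: 7>2, III: 11>6, IV: 6>1); eliminate M.
Firm B's strategy II is strictly dominated by III (U: 10>5, D: 9>5) and is removed.
Firm B's strategy IV is strictly dominated by III (U: 10>1, D: 9>3) and is removed.
Among the remaining strategies, none is strictly dominated by another pure strategy of the same player, so the elimination stops.
Surviving strategies — Firm A: {U, D}; Firm B: {III}.

U, D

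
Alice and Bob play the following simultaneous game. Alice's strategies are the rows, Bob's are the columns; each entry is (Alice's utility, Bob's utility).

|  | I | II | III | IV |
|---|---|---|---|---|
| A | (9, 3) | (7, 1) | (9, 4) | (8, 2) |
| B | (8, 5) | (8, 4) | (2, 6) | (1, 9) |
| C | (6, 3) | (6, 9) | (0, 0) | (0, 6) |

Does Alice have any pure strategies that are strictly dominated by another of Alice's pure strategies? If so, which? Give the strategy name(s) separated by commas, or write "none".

C

Nothing dominates A: B at I (9>8); C at I (9>6).
Nothing dominates B: A at II (8>7); C at I (8>6).
C is strictly dominated by A (I: 9>6, II: 7>6, III: 9>0, IV: 8>0).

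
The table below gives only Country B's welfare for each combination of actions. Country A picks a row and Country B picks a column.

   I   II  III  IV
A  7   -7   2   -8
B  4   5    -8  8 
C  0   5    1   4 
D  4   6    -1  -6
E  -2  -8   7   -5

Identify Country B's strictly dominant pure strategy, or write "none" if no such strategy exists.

I fails to dominate II at B (4<5).
II fails to dominate I at A (-7<7).
III fails to dominate I at A (2<7).
IV fails to dominate I at A (-8<7).
No single strategy dominates all the others.

none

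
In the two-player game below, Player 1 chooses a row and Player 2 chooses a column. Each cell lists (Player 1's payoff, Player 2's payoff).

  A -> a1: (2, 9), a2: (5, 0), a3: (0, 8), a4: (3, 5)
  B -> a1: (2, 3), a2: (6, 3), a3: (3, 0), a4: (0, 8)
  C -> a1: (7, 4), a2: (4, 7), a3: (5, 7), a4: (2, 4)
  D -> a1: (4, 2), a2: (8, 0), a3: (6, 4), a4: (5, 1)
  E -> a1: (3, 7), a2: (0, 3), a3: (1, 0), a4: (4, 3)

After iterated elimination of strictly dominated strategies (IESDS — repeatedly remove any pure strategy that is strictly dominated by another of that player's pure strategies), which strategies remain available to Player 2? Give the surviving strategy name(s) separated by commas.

a3

For Player 1, D strictly dominates A on the remaining columns (a1: 4>2, a2: 8>5, a3: 6>0, a4: 5>3); eliminate A.
For Player 1, D strictly dominates B on the remaining columns (a1: 4>2, a2: 8>6, a3: 6>3, a4: 5>0); eliminate B.
Row E is eliminated: D beats it against every remaining column (a1: 4>3, a2: 8>0, a3: 6>1, a4: 5>4).
Column a1 is eliminated: a3 beats it against every remaining row (C: 7>4, D: 4>2).
For Player 1, D strictly dominates C on the remaining columns (a2: 8>4, a3: 6>5, a4: 5>2); eliminate C.
Player 2's strategy a2 is strictly dominated by a3 (D: 4>0) and is removed.
For Player 2, a3 strictly dominates a4 on the remaining rows (D: 4>1); eliminate a4.
Among the remaining strategies, none is strictly dominated by another pure strategy of the same player, so the elimination stops.
Surviving strategies — Player 1: {D}; Player 2: {a3}.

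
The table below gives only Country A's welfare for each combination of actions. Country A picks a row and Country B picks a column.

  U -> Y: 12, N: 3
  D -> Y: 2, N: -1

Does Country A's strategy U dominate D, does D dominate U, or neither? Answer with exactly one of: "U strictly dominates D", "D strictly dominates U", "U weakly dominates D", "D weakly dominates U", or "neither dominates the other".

U's payoffs vs D's, by Country B's action — Y: 12>2, N: 3>-1.
U gives a strictly higher payoff against every action of Country B, so U strictly dominates D.

U strictly dominates D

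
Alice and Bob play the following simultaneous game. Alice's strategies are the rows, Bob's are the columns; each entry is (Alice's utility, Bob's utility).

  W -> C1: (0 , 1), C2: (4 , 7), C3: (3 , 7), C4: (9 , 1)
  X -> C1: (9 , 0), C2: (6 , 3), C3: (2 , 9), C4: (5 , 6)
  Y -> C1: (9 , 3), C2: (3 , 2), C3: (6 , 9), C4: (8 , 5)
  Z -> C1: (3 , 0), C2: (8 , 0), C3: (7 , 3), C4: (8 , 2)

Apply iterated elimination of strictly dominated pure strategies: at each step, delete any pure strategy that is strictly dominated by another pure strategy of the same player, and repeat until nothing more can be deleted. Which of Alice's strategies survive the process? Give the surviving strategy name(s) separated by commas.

Column C1 is eliminated: C3 beats it against every remaining row (W: 7>1, X: 9>0, Y: 9>3, Z: 3>0).
For Alice, Z strictly dominates X on the remaining columns (C2: 8>6, C3: 7>2, C4: 8>5); eliminate X.
For Bob, C3 strictly dominates C4 on the remaining rows (W: 7>1, Y: 9>5, Z: 3>2); eliminate C4.
For Alice, Z strictly dominates W on the remaining columns (C2: 8>4, C3: 7>3); eliminate W.
Row Y is eliminated: Z beats it against every remaining column (C2: 8>3, C3: 7>6).
For Bob, C3 strictly dominates C2 on the remaining rows (Z: 3>0); eliminate C2.
Among the remaining strategies, none is strictly dominated by another pure strategy of the same player, so the elimination stops.
Surviving strategies — Alice: {Z}; Bob: {C3}.

Z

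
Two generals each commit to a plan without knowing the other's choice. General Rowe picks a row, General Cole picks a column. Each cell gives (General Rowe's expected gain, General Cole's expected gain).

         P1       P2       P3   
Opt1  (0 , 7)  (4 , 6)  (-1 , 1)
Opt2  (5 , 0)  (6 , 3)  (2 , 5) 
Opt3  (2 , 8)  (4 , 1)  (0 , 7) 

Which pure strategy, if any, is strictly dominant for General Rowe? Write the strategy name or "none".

Opt2

Opt2 vs Opt1: P1: 5>0, P2: 6>4, P3: 2>-1.
Opt2 vs Opt3: P1: 5>2, P2: 6>4, P3: 2>0.
Opt2 strictly beats every other strategy against every opponent action, so it is strictly dominant.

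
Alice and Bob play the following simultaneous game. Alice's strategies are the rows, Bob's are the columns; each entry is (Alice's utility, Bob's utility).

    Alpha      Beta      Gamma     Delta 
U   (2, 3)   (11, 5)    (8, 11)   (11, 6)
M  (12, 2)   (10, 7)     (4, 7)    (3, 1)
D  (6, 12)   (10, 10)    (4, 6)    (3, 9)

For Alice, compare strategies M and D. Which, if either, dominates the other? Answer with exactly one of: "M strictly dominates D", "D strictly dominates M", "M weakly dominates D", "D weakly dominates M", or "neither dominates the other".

M weakly dominates D

M's payoffs vs D's, by Bob's action — Alpha: 12>6, Beta: 10=10, Gamma: 4=4, Delta: 3=3.
M is at least as good everywhere and strictly better somewhere (tied only at Beta, Gamma, Delta), so M weakly but not strictly dominates D.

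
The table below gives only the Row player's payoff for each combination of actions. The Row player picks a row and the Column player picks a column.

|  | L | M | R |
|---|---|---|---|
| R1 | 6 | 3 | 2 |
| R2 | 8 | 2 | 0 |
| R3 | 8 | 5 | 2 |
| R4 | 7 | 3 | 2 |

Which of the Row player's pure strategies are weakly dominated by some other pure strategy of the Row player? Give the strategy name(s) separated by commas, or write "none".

R1: dominated, since R3 does at least as well everywhere (L: 8>6, M: 5>3, R: 2=2).
R2 is weakly dominated by R3 (L: 8=8, M: 5>2, R: 2>0).
Nothing dominates R3: R1 at L (8>6); R2 at M (5>2); R4 at L (8>7).
R4: dominated, since R3 does at least as well everywhere (L: 8>7, M: 5>3, R: 2=2).

R1, R2, R4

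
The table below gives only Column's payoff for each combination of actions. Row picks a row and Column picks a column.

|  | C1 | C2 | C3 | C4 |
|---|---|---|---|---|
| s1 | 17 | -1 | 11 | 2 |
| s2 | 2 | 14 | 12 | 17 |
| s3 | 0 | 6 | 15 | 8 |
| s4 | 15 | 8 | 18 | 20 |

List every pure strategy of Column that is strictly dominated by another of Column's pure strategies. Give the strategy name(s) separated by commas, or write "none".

Nothing dominates C1: C2 at s1 (17>-1); C3 at s1 (17>11); C4 at s1 (17>2).
C4 strictly dominates C2 — s1: 2>-1, s2: 17>14, s3: 8>6, s4: 20>8.
Nothing dominates C3: C1 at s2 (12>2); C2 at s1 (11>-1); C4 at s1 (11>2).
C4: no other strategy beats it everywhere (C1 at s2 (17>2); C2 at s1 (2>-1); C3 at s2 (17>12)).

C2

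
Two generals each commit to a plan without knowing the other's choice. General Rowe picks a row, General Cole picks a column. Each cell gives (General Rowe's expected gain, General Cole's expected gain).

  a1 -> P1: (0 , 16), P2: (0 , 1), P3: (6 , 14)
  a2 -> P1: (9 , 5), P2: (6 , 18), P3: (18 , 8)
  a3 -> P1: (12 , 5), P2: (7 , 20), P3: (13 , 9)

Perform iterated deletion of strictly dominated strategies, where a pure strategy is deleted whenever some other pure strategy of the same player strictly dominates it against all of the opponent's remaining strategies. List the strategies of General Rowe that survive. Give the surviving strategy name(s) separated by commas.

General Rowe's strategy a1 is strictly dominated by a2 (P1: 9>0, P2: 6>0, P3: 18>6) and is removed.
Column P1 is eliminated: P2 beats it against every remaining row (a2: 18>5, a3: 20>5).
For General Cole, P2 strictly dominates P3 on the remaining rows (a2: 18>8, a3: 20>9); eliminate P3.
Row a2 is eliminated: a3 beats it against every remaining column (P2: 7>6).
Among the remaining strategies, none is strictly dominated by another pure strategy of the same player, so the elimination stops.
Surviving strategies — General Rowe: {a3}; General Cole: {P2}.

a3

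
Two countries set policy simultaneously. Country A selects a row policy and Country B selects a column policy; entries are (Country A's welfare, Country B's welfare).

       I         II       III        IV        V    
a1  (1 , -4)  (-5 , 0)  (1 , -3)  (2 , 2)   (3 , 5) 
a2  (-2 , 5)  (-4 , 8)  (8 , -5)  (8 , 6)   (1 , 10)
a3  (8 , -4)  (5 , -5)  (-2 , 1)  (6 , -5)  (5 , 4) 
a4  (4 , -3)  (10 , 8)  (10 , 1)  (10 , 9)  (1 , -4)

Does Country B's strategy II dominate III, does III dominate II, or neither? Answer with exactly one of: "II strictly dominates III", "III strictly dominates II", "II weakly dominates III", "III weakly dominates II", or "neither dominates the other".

neither dominates the other

Compare II to III across each opponent action: a1: 0>-3, a2: 8>-5, a3: -5<1, a4: 8>1.
II does better at a1, a2, a4 but worse at a3; neither strategy dominates the other.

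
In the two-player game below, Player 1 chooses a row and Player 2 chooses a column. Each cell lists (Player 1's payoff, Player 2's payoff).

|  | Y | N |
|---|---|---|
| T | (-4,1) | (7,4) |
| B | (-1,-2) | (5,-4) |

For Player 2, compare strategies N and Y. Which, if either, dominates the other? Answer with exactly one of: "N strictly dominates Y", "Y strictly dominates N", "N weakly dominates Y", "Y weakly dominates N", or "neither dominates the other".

Compare N to Y across each choice by Player 1: T: 4>1, B: -4<-2.
N does better at T but worse at B; neither strategy dominates the other.

neither dominates the other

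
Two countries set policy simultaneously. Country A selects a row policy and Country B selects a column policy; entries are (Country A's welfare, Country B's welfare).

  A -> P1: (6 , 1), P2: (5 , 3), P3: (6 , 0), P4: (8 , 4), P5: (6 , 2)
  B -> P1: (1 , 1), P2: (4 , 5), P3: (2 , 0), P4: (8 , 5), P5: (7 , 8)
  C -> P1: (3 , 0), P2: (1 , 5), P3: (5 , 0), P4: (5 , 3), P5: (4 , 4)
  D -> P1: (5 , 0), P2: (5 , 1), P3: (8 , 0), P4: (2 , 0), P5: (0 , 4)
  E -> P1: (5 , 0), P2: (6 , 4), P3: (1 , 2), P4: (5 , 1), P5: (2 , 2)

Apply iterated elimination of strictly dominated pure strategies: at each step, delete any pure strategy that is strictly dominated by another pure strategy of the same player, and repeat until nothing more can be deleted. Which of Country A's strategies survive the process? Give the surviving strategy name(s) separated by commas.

A, B, E

Row C is eliminated: A beats it against every remaining column (P1: 6>3, P2: 5>1, P3: 6>5, P4: 8>5, P5: 6>4).
Country B's strategy P1 is strictly dominated by P2 (A: 3>1, B: 5>1, D: 1>0, E: 4>0) and is removed.
For Country B, P2 strictly dominates P3 on the remaining rows (A: 3>0, B: 5>0, D: 1>0, E: 4>2); eliminate P3.
Country A's strategy D is strictly dominated by E (P2: 6>5, P4: 5>2, P5: 2>0) and is removed.
Among the remaining strategies, none is strictly dominated by another pure strategy of the same player, so the elimination stops.
Surviving strategies — Country A: {A, B, E}; Country B: {P2, P4, P5}.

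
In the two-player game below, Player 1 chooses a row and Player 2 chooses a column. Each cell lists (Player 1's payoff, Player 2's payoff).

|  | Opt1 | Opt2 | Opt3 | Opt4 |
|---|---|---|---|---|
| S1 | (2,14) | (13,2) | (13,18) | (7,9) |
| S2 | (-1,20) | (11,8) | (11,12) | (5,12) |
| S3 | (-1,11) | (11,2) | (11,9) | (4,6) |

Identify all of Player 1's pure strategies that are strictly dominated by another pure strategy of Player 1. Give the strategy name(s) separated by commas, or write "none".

S1: no other strategy beats it everywhere (S2 at Opt1 (2>-1); S3 at Opt1 (2>-1)).
S2: dominated, since S1 does at least as well everywhere (Opt1: 2>-1, Opt2: 13>11, Opt3: 13>11, Opt4: 7>5).
S1 strictly dominates S3 — Opt1: 2>-1, Opt2: 13>11, Opt3: 13>11, Opt4: 7>4.

S2, S3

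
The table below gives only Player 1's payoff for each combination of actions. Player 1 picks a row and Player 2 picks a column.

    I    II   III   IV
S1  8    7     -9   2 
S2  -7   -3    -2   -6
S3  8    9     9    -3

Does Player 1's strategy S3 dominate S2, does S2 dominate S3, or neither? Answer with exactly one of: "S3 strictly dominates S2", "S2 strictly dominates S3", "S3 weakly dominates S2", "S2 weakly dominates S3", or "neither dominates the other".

S3 strictly dominates S2

Compare S3 to S2 across each choice by Player 2: I: 8>-7, II: 9>-3, III: 9>-2, IV: -3>-6.
S3 gives a strictly higher payoff against each choice by Player 2, so S3 strictly dominates S2.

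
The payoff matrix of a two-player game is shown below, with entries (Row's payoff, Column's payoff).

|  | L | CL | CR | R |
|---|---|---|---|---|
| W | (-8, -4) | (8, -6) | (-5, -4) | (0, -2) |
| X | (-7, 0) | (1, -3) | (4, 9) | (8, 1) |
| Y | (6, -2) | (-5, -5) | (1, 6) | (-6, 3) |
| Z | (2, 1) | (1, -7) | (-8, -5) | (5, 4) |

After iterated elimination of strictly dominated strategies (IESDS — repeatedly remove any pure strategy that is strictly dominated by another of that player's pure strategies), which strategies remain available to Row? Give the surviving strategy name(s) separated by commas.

For Column, R strictly dominates L on the remaining rows (W: -2>-4, X: 1>0, Y: 3>-2, Z: 4>1); eliminate L.
For Row, X strictly dominates Y on the remaining columns (CL: 1>-5, CR: 4>1, R: 8>-6); eliminate Y.
Column's strategy CL is strictly dominated by CR (W: -4>-6, X: 9>-3, Z: -5>-7) and is removed.
For Row, X strictly dominates W on the remaining columns (CR: 4>-5, R: 8>0); eliminate W.
Row's strategy Z is strictly dominated by X (CR: 4>-8, R: 8>5) and is removed.
Column's strategy R is strictly dominated by CR (X: 9>1) and is removed.
Among the remaining strategies, none is strictly dominated by another pure strategy of the same player, so the elimination stops.
Surviving strategies — Row: {X}; Column: {CR}.

X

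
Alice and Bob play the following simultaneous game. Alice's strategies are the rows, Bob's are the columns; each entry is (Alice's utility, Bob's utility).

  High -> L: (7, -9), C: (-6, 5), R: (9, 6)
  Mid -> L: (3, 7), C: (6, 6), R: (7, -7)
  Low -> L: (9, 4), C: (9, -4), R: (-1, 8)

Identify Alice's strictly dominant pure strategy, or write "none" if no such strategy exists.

High fails to dominate Mid at C (-6<6).
Mid fails to dominate High at L (3<7).
Low fails to dominate High at R (-1<9).
No single strategy dominates all the others.

none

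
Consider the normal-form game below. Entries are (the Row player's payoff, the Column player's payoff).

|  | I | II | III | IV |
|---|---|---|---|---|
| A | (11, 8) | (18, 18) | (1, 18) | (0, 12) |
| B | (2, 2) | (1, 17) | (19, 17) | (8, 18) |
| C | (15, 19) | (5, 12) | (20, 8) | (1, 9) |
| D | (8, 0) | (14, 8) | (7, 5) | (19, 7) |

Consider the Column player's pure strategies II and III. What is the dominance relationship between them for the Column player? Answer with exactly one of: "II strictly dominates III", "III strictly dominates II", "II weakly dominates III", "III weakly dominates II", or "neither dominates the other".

II weakly dominates III

II's payoffs vs III's, by the Row player's action — A: 18=18, B: 17=17, C: 12>8, D: 8>5.
II is at least as good everywhere and strictly better somewhere (tied only at A, B), so II weakly but not strictly dominates III.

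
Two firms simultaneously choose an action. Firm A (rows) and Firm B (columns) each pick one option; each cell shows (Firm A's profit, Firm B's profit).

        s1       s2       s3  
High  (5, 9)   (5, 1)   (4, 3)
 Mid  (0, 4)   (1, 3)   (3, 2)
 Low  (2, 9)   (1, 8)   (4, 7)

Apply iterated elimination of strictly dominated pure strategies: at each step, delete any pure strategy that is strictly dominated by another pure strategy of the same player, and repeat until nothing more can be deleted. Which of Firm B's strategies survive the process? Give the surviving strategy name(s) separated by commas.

s1

Row Mid is eliminated: High beats it against every remaining column (s1: 5>0, s2: 5>1, s3: 4>3).
Column s2 is eliminated: s1 beats it against every remaining row (High: 9>1, Low: 9>8).
For Firm B, s1 strictly dominates s3 on the remaining rows (High: 9>3, Low: 9>7); eliminate s3.
For Firm A, High strictly dominates Low on the remaining columns (s1: 5>2); eliminate Low.
Among the remaining strategies, none is strictly dominated by another pure strategy of the same player, so the elimination stops.
Surviving strategies — Firm A: {High}; Firm B: {s1}.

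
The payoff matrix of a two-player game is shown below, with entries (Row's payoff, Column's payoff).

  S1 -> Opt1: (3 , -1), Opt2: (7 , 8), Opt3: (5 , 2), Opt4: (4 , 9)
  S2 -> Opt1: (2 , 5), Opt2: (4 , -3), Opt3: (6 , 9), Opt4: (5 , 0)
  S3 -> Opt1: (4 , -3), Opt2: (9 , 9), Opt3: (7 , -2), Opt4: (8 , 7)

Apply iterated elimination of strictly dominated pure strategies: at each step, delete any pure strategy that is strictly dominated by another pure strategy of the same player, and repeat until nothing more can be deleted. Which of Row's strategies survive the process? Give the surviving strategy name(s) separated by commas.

For Row, S3 strictly dominates S1 on the remaining columns (Opt1: 4>3, Opt2: 9>7, Opt3: 7>5, Opt4: 8>4); eliminate S1.
Row's strategy S2 is strictly dominated by S3 (Opt1: 4>2, Opt2: 9>4, Opt3: 7>6, Opt4: 8>5) and is removed.
For Column, Opt2 strictly dominates Opt1 on the remaining rows (S3: 9>-3); eliminate Opt1.
Column's strategy Opt3 is strictly dominated by Opt2 (S3: 9>-2) and is removed.
For Column, Opt2 strictly dominates Opt4 on the remaining rows (S3: 9>7); eliminate Opt4.
Among the remaining strategies, none is strictly dominated by another pure strategy of the same player, so the elimination stops.
Surviving strategies — Row: {S3}; Column: {Opt2}.

S3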